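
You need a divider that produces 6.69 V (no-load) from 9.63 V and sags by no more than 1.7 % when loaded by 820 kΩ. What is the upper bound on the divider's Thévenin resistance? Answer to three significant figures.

Loading drop = R_th/(R_th + R_L) ≤ 0.0170, so R_th ≤ R_L · ε/(1−ε) = 820 kΩ × 0.0170/0.9830 = 14.2 kΩ.
(Any R1, R2 with R2/(R1+R2) = 0.695 and R1‖R2 ≤ 14.2 kΩ will meet the spec.)

R_th ≤ 14.2 kΩ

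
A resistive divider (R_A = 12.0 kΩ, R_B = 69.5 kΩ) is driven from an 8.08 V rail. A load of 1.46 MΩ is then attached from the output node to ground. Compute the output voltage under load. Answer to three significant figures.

The load sits in parallel with R_B: R_B‖R_L = (69.5 × 1460) / (69.5 + 1460) = 66.34 kΩ.
V_out = 8.08 × 66.34 / (12.0 + 66.34) = 8.08 × 66.34/78.34 = 6.84 V.

V_out ≈ 6.84 V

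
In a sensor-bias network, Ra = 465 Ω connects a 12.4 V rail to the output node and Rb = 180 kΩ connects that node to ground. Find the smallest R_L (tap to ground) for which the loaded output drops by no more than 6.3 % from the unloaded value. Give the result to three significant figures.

Output resistance R_th = Ra‖Rb = (465 × 180000)/180500 = 463.8 Ω.
The fractional drop is R_th/(R_th + R_L); requiring this ≤ 0.0630 gives R_L ≥ R_th(1/0.0630 − 1) = 463.8 × 14.87 = 6.90 kΩ.

R_L(min) ≈ 6.90 kΩ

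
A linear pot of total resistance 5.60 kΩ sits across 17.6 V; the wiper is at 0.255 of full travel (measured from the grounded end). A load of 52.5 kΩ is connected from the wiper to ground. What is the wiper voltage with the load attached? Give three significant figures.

The wiper splits the pot into (1−α)R = 4.172 kΩ above and αR = 1.428 kΩ below.
Lower section ‖ load = 1.390 kΩ.
V_wiper = 17.6 × 1.390/(4.172 + 1.390) = 4.40 V.

V ≈ 4.40 V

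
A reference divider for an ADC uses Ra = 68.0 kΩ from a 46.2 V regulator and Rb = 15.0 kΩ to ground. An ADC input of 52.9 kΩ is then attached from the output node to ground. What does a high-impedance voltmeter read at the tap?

The load sits in parallel with Rb: Rb‖R_L = (15.0 × 52.9) / (15.0 + 52.9) = 11.69 kΩ.
V_out = 46.2 × 11.69 / (68.0 + 11.69) = 46.2 × 11.69/79.69 = 6.78 V.

V_out ≈ 6.78 V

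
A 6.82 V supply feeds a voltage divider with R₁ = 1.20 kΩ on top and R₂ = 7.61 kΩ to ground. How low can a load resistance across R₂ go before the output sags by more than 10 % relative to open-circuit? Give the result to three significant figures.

R_L(min) ≈ 9.33 kΩ

Output resistance R_th = R₁‖R₂ = (1.20 × 7.61)/8.810 = 1.037 kΩ.
The fractional drop is R_th/(R_th + R_L); requiring this ≤ 0.100 gives R_L ≥ R_th(1/0.100 − 1) = 1.037 × 9.000 = 9.33 kΩ.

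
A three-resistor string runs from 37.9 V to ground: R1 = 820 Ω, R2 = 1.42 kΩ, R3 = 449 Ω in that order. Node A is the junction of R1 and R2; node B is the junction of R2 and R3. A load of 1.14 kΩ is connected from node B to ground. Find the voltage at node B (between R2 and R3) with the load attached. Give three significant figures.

V ≈ 4.77 V

At node B, R3 is in parallel with the load: R3‖R_L = 322.1 Ω.
Below node A the resistance is R2 + (R3‖R_L) = 1742 Ω, so V_A = 37.9 × 1742/2562 = 25.77 V.
Then V_B = V_A × (R3‖R_L)/(R2 + R3‖R_L) = 25.77 × 322.1/1742 = 4.77 V.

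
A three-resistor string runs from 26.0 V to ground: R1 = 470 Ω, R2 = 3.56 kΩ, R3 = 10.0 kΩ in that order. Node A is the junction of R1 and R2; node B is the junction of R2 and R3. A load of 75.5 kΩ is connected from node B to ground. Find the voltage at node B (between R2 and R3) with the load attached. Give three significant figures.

At node B, R3 is in parallel with the load: R3‖R_L = 8830 Ω.
Below node A the resistance is R2 + (R3‖R_L) = 12390 Ω, so V_A = 26.0 × 12390/12860 = 25.05 V.
Then V_B = V_A × (R3‖R_L)/(R2 + R3‖R_L) = 25.05 × 8830/12390 = 17.9 V.

V ≈ 17.9 V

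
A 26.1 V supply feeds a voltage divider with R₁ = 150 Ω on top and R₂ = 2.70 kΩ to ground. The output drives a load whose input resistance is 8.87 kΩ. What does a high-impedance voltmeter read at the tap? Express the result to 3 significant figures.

The load sits in parallel with R₂: R₂‖R_L = (2700 × 8870) / (2700 + 8870) = 2070 Ω.
V_out = 26.1 × 2070 / (150 + 2070) = 26.1 × 2070/2220 = 24.3 V.

V_out ≈ 24.3 V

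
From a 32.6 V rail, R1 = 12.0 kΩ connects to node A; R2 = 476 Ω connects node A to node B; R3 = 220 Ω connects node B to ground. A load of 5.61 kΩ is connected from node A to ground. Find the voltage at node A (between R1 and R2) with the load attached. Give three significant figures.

V ≈ 1.60 V

Below node A the series string R2+R3 = 696.0 Ω sits in parallel with the 5610 Ω load: 619.2 Ω.
V_A = 32.6 × 619.2/(12000 + 619.2) = 1.60 V.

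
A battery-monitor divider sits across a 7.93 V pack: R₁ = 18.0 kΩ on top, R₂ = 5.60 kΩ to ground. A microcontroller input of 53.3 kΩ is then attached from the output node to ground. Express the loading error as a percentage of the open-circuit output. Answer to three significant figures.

7.42 %

The divider's output (Thévenin) resistance is R₁‖R₂ = 4.271 kΩ.
Fractional drop under load = R_th/(R_th + R_L) = 4.271 / (4.271 + 53.3) = 0.07419.
So the output falls by 7.42 %.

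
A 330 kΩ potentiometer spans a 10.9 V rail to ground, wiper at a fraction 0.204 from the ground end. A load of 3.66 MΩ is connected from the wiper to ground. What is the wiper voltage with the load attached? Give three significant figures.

The wiper splits the pot into (1−α)R = 262.7 kΩ above and αR = 67.32 kΩ below.
Lower section ‖ load = 66.10 kΩ.
V_wiper = 10.9 × 66.10/(262.7 + 66.10) = 2.19 V.

V ≈ 2.19 V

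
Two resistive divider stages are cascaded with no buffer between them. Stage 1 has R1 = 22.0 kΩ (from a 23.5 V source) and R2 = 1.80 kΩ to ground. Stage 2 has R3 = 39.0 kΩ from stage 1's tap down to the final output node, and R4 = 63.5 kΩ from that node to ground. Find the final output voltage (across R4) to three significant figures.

V_out ≈ 1.08 V

Stage 2 presents R3+R4 = 102.5 kΩ as a load on stage 1's tap.
Stage 1's lower leg becomes R2‖(R3+R4) = 1.769 kΩ, so V_mid = 23.5 × 1.769/23.77 = 1.749 V.
Stage 2 is itself unloaded: V_out = V_mid × R4/(R3+R4) = 1.749 × 63.5/102.5 = 1.08 V.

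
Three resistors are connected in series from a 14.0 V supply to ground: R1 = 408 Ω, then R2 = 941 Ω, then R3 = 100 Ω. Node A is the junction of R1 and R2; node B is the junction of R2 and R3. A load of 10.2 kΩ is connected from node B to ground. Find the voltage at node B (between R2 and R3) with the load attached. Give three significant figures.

At node B, R3 is in parallel with the load: R3‖R_L = 99.03 Ω.
Below node A the resistance is R2 + (R3‖R_L) = 1040 Ω, so V_A = 14.0 × 1040/1448 = 10.06 V.
Then V_B = V_A × (R3‖R_L)/(R2 + R3‖R_L) = 10.06 × 99.03/1040 = 0.957 V.

V ≈ 0.957 V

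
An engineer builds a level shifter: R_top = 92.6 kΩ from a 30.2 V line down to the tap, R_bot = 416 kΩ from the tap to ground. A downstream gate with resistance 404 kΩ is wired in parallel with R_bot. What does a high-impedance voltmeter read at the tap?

The load sits in parallel with R_bot: R_bot‖R_L = (416 × 404) / (416 + 404) = 205.0 kΩ.
V_out = 30.2 × 205.0 / (92.6 + 205.0) = 30.2 × 205.0/297.6 = 20.8 V.
(Unloaded it would have been 24.7 V.)

V_out ≈ 20.8 V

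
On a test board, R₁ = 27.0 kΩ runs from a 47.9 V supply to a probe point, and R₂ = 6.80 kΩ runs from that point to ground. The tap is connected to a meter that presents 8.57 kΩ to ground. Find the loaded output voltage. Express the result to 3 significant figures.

V_out ≈ 5.90 V

The load sits in parallel with R₂: R₂‖R_L = (6.80 × 8.57) / (6.80 + 8.57) = 3.792 kΩ.
V_out = 47.9 × 3.792 / (27.0 + 3.792) = 47.9 × 3.792/30.79 = 5.90 V.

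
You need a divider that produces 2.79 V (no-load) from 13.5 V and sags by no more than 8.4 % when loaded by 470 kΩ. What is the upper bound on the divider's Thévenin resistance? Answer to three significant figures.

R_th ≤ 43.1 kΩ

Loading drop = R_th/(R_th + R_L) ≤ 0.0840, so R_th ≤ R_L · ε/(1−ε) = 470 kΩ × 0.0840/0.9160 = 43.1 kΩ.
(Any R1, R2 with R2/(R1+R2) = 0.207 and R1‖R2 ≤ 43.1 kΩ will meet the spec.)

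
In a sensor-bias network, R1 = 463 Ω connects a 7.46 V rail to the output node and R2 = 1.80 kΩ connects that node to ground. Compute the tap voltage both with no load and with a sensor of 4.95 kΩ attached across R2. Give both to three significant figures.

Open-circuit: V = 7.46 × 1800/(463 + 1800) = 5.93 V.
With the load, R2 becomes R2‖R_L = 1320 Ω, so V = 7.46 × 1320/1783 = 5.52 V.

Unloaded: 5.93 V; loaded: 5.52 V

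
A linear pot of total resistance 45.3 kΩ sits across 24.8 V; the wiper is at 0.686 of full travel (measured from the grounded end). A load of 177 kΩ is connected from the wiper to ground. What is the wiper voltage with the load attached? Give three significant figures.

V ≈ 16.1 V

The wiper splits the pot into (1−α)R = 14.22 kΩ above and αR = 31.08 kΩ below.
Lower section ‖ load = 26.43 kΩ.
V_wiper = 24.8 × 26.43/(14.22 + 26.43) = 16.1 V.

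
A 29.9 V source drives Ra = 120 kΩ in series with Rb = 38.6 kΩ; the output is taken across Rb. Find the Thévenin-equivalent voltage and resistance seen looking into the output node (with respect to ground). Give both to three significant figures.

V_th is the open-circuit tap voltage: 29.9 × 38.6/(120 + 38.6) = 7.28 V.
With the supply zeroed, Ra and Rb appear in parallel from the tap: R_th = Ra‖Rb = (120 × 38.6)/158.6 = 29.2 kΩ.

V_th = 7.28 V, R_th = 29.2 kΩ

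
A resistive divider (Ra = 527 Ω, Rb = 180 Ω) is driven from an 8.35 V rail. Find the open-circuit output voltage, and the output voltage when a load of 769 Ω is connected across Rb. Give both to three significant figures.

Unloaded: 2.13 V; loaded: 1.81 V

Open-circuit: V = 8.35 × 180/(527 + 180) = 2.13 V.
With the load, Rb becomes Rb‖R_L = 145.9 Ω, so V = 8.35 × 145.9/672.9 = 1.81 V.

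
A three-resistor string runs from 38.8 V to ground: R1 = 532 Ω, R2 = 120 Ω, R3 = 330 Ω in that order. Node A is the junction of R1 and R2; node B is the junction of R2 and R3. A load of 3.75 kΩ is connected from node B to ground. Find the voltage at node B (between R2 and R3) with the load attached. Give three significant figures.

At node B, R3 is in parallel with the load: R3‖R_L = 303.3 Ω.
Below node A the resistance is R2 + (R3‖R_L) = 423.3 Ω, so V_A = 38.8 × 423.3/955.3 = 17.19 V.
Then V_B = V_A × (R3‖R_L)/(R2 + R3‖R_L) = 17.19 × 303.3/423.3 = 12.3 V.

V ≈ 12.3 V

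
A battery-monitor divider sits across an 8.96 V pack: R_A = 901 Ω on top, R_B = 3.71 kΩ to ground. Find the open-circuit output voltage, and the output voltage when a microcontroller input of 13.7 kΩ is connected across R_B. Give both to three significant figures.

Open-circuit: V = 8.96 × 3710/(901 + 3710) = 7.21 V.
With the load, R_B becomes R_B‖R_L = 2919 Ω, so V = 8.96 × 2919/3820 = 6.85 V.

Unloaded: 7.21 V; loaded: 6.85 V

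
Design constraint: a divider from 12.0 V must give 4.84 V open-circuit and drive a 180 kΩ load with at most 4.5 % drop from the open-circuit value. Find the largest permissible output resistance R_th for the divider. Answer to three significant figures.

R_th ≤ 8.48 kΩ

Loading drop = R_th/(R_th + R_L) ≤ 0.0450, so R_th ≤ R_L · ε/(1−ε) = 180 kΩ × 0.0450/0.9550 = 8.48 kΩ.
(Any R1, R2 with R2/(R1+R2) = 0.403 and R1‖R2 ≤ 8.48 kΩ will meet the spec.)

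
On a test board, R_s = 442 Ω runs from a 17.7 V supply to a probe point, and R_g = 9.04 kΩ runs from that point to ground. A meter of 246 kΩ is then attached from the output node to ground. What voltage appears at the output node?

V_out ≈ 16.8 V

The load sits in parallel with R_g: R_g‖R_L = (9040 × 246000) / (9040 + 246000) = 8720 Ω.
V_out = 17.7 × 8720 / (442 + 8720) = 17.7 × 8720/9162 = 16.8 V.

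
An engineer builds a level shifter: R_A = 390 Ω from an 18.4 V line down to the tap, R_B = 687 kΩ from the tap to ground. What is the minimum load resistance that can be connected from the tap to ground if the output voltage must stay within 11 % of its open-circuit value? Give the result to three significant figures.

R_L(min) ≈ 3.15 kΩ

Output resistance R_th = R_A‖R_B = (390 × 687000)/687400 = 389.8 Ω.
The fractional drop is R_th/(R_th + R_L); requiring this ≤ 0.110 gives R_L ≥ R_th(1/0.110 − 1) = 389.8 × 8.091 = 3.15 kΩ.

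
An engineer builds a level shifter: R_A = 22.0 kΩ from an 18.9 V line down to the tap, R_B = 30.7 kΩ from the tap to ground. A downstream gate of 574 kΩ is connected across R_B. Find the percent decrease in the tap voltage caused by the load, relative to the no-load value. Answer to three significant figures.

The divider's output (Thévenin) resistance is R_A‖R_B = 12.82 kΩ.
Fractional drop under load = R_th/(R_th + R_L) = 12.82 / (12.82 + 574) = 0.02184.
So the output falls by 2.18 %.

2.18 %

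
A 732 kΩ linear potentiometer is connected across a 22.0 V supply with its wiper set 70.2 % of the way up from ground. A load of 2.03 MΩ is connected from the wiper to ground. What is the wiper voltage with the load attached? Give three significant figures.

V ≈ 14.4 V

The wiper splits the pot into (1−α)R = 218.1 kΩ above and αR = 513.9 kΩ below.
Lower section ‖ load = 410.1 kΩ.
V_wiper = 22.0 × 410.1/(218.1 + 410.1) = 14.4 V.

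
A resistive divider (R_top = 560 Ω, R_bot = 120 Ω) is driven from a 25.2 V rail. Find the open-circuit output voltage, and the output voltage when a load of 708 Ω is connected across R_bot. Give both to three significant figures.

Open-circuit: V = 25.2 × 120/(560 + 120) = 4.45 V.
With the load, R_bot becomes R_bot‖R_L = 102.6 Ω, so V = 25.2 × 102.6/662.6 = 3.90 V.

Unloaded: 4.45 V; loaded: 3.90 V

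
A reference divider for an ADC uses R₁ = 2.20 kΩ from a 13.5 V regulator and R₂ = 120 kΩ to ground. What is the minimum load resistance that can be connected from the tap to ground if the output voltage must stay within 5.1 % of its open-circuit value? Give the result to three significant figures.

Output resistance R_th = R₁‖R₂ = (2.20 × 120)/122.2 = 2.160 kΩ.
The fractional drop is R_th/(R_th + R_L); requiring this ≤ 0.0510 gives R_L ≥ R_th(1/0.0510 − 1) = 2.160 × 18.61 = 40.2 kΩ.

R_L(min) ≈ 40.2 kΩ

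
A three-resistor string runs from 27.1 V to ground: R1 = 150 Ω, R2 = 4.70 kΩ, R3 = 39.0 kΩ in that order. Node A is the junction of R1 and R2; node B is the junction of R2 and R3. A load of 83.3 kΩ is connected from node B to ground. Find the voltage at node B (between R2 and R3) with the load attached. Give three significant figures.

At node B, R3 is in parallel with the load: R3‖R_L = 26560 Ω.
Below node A the resistance is R2 + (R3‖R_L) = 31260 Ω, so V_A = 27.1 × 31260/31410 = 26.97 V.
Then V_B = V_A × (R3‖R_L)/(R2 + R3‖R_L) = 26.97 × 26560/31260 = 22.9 V.

V ≈ 22.9 V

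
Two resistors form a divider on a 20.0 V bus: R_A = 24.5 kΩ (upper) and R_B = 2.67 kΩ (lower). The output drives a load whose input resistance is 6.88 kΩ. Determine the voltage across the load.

The load sits in parallel with R_B: R_B‖R_L = (2.67 × 6.88) / (2.67 + 6.88) = 1.924 kΩ.
V_out = 20.0 × 1.924 / (24.5 + 1.924) = 20.0 × 1.924/26.42 = 1.46 V.

V_out ≈ 1.46 V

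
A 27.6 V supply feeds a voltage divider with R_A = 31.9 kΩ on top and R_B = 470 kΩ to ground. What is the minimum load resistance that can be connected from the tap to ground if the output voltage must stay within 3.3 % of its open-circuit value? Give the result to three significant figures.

Output resistance R_th = R_A‖R_B = (31.9 × 470)/501.9 = 29.87 kΩ.
The fractional drop is R_th/(R_th + R_L); requiring this ≤ 0.0330 gives R_L ≥ R_th(1/0.0330 − 1) = 29.87 × 29.30 = 875 kΩ.

R_L(min) ≈ 875 kΩ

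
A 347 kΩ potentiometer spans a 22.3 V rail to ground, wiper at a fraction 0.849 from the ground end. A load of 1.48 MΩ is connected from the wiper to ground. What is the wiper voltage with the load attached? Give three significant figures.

V ≈ 18.4 V

The wiper splits the pot into (1−α)R = 52.40 kΩ above and αR = 294.6 kΩ below.
Lower section ‖ load = 245.7 kΩ.
V_wiper = 22.3 × 245.7/(52.40 + 245.7) = 18.4 V.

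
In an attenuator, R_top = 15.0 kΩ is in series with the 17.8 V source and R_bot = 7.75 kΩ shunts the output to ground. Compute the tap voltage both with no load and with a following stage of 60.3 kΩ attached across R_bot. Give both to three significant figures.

Open-circuit: V = 17.8 × 7.75/(15.0 + 7.75) = 6.06 V.
With the load, R_bot becomes R_bot‖R_L = 6.867 kΩ, so V = 17.8 × 6.867/21.87 = 5.59 V.

Unloaded: 6.06 V; loaded: 5.59 V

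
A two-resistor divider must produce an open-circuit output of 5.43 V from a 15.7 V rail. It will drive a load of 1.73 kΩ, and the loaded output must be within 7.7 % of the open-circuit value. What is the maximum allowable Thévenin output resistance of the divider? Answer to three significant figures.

R_th ≤ 144 Ω

Loading drop = R_th/(R_th + R_L) ≤ 0.0770, so R_th ≤ R_L · ε/(1−ε) = 1.73 kΩ × 0.0770/0.9230 = 144 Ω.
(Any R1, R2 with R2/(R1+R2) = 0.346 and R1‖R2 ≤ 144 Ω will meet the spec.)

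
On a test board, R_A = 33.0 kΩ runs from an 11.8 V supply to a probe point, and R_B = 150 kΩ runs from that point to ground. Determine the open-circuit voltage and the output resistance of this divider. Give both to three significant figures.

V_th is the open-circuit tap voltage: 11.8 × 150/(33.0 + 150) = 9.67 V.
With the supply zeroed, R_A and R_B appear in parallel from the tap: R_th = R_A‖R_B = (33.0 × 150)/183.0 = 27.0 kΩ.

V_th = 9.67 V, R_th = 27.0 kΩ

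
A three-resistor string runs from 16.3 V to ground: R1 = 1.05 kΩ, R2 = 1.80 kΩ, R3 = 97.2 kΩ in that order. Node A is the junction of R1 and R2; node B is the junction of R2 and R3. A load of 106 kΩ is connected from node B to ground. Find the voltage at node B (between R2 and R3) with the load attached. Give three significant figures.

V ≈ 15.4 V

At node B, R3 is in parallel with the load: R3‖R_L = 50.70 kΩ.
Below node A the resistance is R2 + (R3‖R_L) = 52.50 kΩ, so V_A = 16.3 × 52.50/53.55 = 15.98 V.
Then V_B = V_A × (R3‖R_L)/(R2 + R3‖R_L) = 15.98 × 50.70/52.50 = 15.4 V.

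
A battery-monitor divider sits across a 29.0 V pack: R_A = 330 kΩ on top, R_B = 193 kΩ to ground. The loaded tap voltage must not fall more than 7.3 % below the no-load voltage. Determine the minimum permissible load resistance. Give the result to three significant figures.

Output resistance R_th = R_A‖R_B = (330 × 193)/523.0 = 121.8 kΩ.
The fractional drop is R_th/(R_th + R_L); requiring this ≤ 0.0730 gives R_L ≥ R_th(1/0.0730 − 1) = 121.8 × 12.70 = 1.55 MΩ.

R_L(min) ≈ 1.55 MΩ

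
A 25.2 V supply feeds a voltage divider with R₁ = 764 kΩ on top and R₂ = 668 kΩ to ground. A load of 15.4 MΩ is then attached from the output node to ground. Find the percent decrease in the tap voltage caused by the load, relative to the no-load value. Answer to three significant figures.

2.26 %

The divider's output (Thévenin) resistance is R₁‖R₂ = 356.4 kΩ.
Fractional drop under load = R_th/(R_th + R_L) = 356.4 / (356.4 + 15400) = 0.02262.
So the output falls by 2.26 %.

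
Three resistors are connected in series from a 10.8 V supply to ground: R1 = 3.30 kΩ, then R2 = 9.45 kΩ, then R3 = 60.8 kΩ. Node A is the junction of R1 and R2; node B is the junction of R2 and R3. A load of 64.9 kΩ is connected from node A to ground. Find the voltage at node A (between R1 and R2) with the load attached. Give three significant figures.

V ≈ 9.84 V

Below node A the series string R2+R3 = 70.25 kΩ sits in parallel with the 64.9 kΩ load: 33.73 kΩ.
V_A = 10.8 × 33.73/(3.30 + 33.73) = 9.84 V.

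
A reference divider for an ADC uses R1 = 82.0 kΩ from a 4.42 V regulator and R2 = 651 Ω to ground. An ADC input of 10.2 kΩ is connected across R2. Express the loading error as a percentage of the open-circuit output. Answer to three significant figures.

The divider's output (Thévenin) resistance is R1‖R2 = 645.9 Ω.
Fractional drop under load = R_th/(R_th + R_L) = 645.9 / (645.9 + 10200) = 0.05955.
So the output falls by 5.96 %.

5.96 %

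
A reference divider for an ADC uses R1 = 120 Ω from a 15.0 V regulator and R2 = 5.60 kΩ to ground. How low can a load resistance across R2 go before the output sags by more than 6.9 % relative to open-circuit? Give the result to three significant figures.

Output resistance R_th = R1‖R2 = (120 × 5600)/5720 = 117.5 Ω.
The fractional drop is R_th/(R_th + R_L); requiring this ≤ 0.0690 gives R_L ≥ R_th(1/0.0690 − 1) = 117.5 × 13.49 = 1.59 kΩ.

R_L(min) ≈ 1.59 kΩ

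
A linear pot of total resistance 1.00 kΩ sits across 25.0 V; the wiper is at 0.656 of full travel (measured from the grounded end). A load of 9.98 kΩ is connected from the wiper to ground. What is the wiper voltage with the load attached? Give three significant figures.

V ≈ 16.0 V

The wiper splits the pot into (1−α)R = 344.0 Ω above and αR = 656.0 Ω below.
Lower section ‖ load = 615.5 Ω.
V_wiper = 25.0 × 615.5/(344.0 + 615.5) = 16.0 V.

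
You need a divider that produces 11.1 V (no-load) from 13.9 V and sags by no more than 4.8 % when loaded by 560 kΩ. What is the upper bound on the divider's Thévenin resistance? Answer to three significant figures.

Loading drop = R_th/(R_th + R_L) ≤ 0.0480, so R_th ≤ R_L · ε/(1−ε) = 560 kΩ × 0.0480/0.9520 = 28.2 kΩ.
(Any R1, R2 with R2/(R1+R2) = 0.799 and R1‖R2 ≤ 28.2 kΩ will meet the spec.)

R_th ≤ 28.2 kΩ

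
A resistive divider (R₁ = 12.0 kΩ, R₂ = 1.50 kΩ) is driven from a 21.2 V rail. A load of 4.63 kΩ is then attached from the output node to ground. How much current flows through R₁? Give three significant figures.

R₂‖R_L = 1.133 kΩ, so the source sees R₁ + R₂‖R_L = 13.13 kΩ.
I = 21.2 V / 13.13 kΩ = 1.61 mA.

I ≈ 1.61 mA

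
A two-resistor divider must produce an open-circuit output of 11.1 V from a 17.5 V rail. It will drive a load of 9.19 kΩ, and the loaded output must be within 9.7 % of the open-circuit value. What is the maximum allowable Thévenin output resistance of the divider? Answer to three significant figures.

R_th ≤ 987 Ω

Loading drop = R_th/(R_th + R_L) ≤ 0.0970, so R_th ≤ R_L · ε/(1−ε) = 9.19 kΩ × 0.0970/0.9030 = 987 Ω.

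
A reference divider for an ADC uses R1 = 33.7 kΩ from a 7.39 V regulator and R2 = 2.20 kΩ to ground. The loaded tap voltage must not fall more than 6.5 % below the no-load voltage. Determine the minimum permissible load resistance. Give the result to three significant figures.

R_L(min) ≈ 29.7 kΩ

Output resistance R_th = R1‖R2 = (33.7 × 2.20)/35.90 = 2.065 kΩ.
The fractional drop is R_th/(R_th + R_L); requiring this ≤ 0.0650 gives R_L ≥ R_th(1/0.0650 − 1) = 2.065 × 14.38 = 29.7 kΩ.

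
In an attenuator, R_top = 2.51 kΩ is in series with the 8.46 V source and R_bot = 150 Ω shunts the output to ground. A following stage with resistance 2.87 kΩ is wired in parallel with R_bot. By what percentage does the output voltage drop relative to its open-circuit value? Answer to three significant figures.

4.70 %

The divider's output (Thévenin) resistance is R_top‖R_bot = 141.5 Ω.
Fractional drop under load = R_th/(R_th + R_L) = 141.5 / (141.5 + 2870) = 0.04700.
So the output falls by 4.70 %.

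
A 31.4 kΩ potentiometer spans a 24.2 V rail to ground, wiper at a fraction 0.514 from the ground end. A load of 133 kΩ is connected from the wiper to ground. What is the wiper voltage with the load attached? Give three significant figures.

The wiper splits the pot into (1−α)R = 15.26 kΩ above and αR = 16.14 kΩ below.
Lower section ‖ load = 14.39 kΩ.
V_wiper = 24.2 × 14.39/(15.26 + 14.39) = 11.7 V.

V ≈ 11.7 V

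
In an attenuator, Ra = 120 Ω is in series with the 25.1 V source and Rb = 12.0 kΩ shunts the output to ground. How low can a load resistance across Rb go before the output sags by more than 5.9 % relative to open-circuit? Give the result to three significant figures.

Output resistance R_th = Ra‖Rb = (120 × 12000)/12120 = 118.8 Ω.
The fractional drop is R_th/(R_th + R_L); requiring this ≤ 0.0590 gives R_L ≥ R_th(1/0.0590 − 1) = 118.8 × 15.95 = 1.89 kΩ.

R_L(min) ≈ 1.89 kΩ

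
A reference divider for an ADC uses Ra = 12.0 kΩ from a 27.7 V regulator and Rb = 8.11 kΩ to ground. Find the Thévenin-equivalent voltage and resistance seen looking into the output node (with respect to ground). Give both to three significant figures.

V_th is the open-circuit tap voltage: 27.7 × 8.11/(12.0 + 8.11) = 11.2 V.
With the supply zeroed, Ra and Rb appear in parallel from the tap: R_th = Ra‖Rb = (12.0 × 8.11)/20.11 = 4.84 kΩ.

V_th = 11.2 V, R_th = 4.84 kΩ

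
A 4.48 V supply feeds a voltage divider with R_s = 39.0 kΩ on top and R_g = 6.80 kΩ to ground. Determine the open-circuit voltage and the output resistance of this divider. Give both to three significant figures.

V_th is the open-circuit tap voltage: 4.48 × 6.80/(39.0 + 6.80) = 0.665 V.
With the supply zeroed, R_s and R_g appear in parallel from the tap: R_th = R_s‖R_g = (39.0 × 6.80)/45.80 = 5.79 kΩ.

V_th = 0.665 V, R_th = 5.79 kΩ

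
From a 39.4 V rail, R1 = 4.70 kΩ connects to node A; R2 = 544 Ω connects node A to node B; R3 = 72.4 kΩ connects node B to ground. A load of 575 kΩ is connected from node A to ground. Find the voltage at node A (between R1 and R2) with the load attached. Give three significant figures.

Below node A the series string R2+R3 = 72940 Ω sits in parallel with the 575000 Ω load: 64730 Ω.
V_A = 39.4 × 64730/(4700 + 64730) = 36.7 V.

V ≈ 36.7 V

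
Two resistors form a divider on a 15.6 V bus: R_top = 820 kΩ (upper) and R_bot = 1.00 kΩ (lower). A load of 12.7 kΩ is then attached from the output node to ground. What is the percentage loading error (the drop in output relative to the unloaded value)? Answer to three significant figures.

7.29 %

The divider's output (Thévenin) resistance is R_top‖R_bot = 0.9988 kΩ.
Fractional drop under load = R_th/(R_th + R_L) = 0.9988 / (0.9988 + 12.7) = 0.07291.
So the output falls by 7.29 %.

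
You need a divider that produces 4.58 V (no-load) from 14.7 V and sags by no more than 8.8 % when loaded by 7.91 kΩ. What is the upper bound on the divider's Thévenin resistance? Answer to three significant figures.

Loading drop = R_th/(R_th + R_L) ≤ 0.0880, so R_th ≤ R_L · ε/(1−ε) = 7.91 kΩ × 0.0880/0.9120 = 763 Ω.

R_th ≤ 763 Ω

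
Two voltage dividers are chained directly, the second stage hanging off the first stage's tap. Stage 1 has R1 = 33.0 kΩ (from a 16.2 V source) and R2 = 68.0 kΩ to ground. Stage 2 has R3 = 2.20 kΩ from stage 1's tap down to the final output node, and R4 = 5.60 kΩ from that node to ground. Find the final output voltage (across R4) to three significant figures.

Stage 2 presents R3+R4 = 7.800 kΩ as a load on stage 1's tap.
Stage 1's lower leg becomes R2‖(R3+R4) = 6.997 kΩ, so V_mid = 16.2 × 6.997/40.00 = 2.834 V.
Stage 2 is itself unloaded: V_out = V_mid × R4/(R3+R4) = 2.834 × 5.60/7.800 = 2.03 V.

V_out ≈ 2.03 V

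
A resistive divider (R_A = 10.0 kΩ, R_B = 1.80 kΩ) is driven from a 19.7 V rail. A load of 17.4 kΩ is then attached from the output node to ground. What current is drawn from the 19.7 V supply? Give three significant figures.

I ≈ 1.69 mA

R_B‖R_L = 1.631 kΩ, so the source sees R_A + R_B‖R_L = 11.63 kΩ.
I = 19.7 V / 11.63 kΩ = 1.69 mA.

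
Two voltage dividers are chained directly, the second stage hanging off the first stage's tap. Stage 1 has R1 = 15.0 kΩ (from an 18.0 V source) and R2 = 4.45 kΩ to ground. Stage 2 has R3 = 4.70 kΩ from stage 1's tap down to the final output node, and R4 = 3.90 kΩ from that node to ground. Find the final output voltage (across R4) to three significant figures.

V_out ≈ 1.33 V

Stage 2 presents R3+R4 = 8.600 kΩ as a load on stage 1's tap.
Stage 1's lower leg becomes R2‖(R3+R4) = 2.933 kΩ, so V_mid = 18.0 × 2.933/17.93 = 2.944 V.
Stage 2 is itself unloaded: V_out = V_mid × R4/(R3+R4) = 2.944 × 3.90/8.600 = 1.33 V.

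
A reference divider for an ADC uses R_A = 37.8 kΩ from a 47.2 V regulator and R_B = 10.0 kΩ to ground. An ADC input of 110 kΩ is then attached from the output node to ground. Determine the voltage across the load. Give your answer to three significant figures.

V_out ≈ 9.21 V

The load sits in parallel with R_B: R_B‖R_L = (10.0 × 110) / (10.0 + 110) = 9.167 kΩ.
V_out = 47.2 × 9.167 / (37.8 + 9.167) = 47.2 × 9.167/46.97 = 9.21 V.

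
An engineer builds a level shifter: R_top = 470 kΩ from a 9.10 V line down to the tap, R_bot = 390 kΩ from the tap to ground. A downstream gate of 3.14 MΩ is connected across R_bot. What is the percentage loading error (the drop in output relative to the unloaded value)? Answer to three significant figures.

The divider's output (Thévenin) resistance is R_top‖R_bot = 213.1 kΩ.
Fractional drop under load = R_th/(R_th + R_L) = 213.1 / (213.1 + 3140) = 0.06356.
So the output falls by 6.36 %.

6.36 %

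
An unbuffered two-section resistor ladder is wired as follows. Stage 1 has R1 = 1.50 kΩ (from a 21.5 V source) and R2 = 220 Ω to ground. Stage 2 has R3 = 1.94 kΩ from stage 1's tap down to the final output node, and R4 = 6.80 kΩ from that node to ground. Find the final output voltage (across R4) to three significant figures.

Stage 2 presents R3+R4 = 8740 Ω as a load on stage 1's tap.
Stage 1's lower leg becomes R2‖(R3+R4) = 214.6 Ω, so V_mid = 21.5 × 214.6/1715 = 2.691 V.
Stage 2 is itself unloaded: V_out = V_mid × R4/(R3+R4) = 2.691 × 6800/8740 = 2.09 V.

V_out ≈ 2.09 V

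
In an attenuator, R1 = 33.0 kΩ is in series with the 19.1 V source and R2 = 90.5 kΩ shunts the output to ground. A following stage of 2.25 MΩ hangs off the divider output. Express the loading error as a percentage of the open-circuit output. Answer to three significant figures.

1.06 %

The divider's output (Thévenin) resistance is R1‖R2 = 24.18 kΩ.
Fractional drop under load = R_th/(R_th + R_L) = 24.18 / (24.18 + 2250) = 0.01063.
So the output falls by 1.06 %.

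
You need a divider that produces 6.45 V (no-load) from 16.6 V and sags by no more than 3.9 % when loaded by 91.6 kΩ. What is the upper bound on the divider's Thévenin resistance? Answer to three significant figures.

Loading drop = R_th/(R_th + R_L) ≤ 0.0390, so R_th ≤ R_L · ε/(1−ε) = 91.6 kΩ × 0.0390/0.9610 = 3.72 kΩ.

R_th ≤ 3.72 kΩ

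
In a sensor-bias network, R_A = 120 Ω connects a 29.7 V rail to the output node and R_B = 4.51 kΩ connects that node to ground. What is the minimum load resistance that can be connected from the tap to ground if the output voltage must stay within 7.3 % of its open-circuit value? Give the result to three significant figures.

R_L(min) ≈ 1.48 kΩ

Output resistance R_th = R_A‖R_B = (120 × 4510)/4630 = 116.9 Ω.
The fractional drop is R_th/(R_th + R_L); requiring this ≤ 0.0730 gives R_L ≥ R_th(1/0.0730 − 1) = 116.9 × 12.70 = 1.48 kΩ.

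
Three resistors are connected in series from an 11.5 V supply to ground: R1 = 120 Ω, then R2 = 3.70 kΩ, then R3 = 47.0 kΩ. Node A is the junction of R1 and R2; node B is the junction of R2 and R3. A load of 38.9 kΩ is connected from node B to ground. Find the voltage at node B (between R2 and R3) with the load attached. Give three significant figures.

V ≈ 9.75 V

At node B, R3 is in parallel with the load: R3‖R_L = 21280 Ω.
Below node A the resistance is R2 + (R3‖R_L) = 24980 Ω, so V_A = 11.5 × 24980/25100 = 11.45 V.
Then V_B = V_A × (R3‖R_L)/(R2 + R3‖R_L) = 11.45 × 21280/24980 = 9.75 V.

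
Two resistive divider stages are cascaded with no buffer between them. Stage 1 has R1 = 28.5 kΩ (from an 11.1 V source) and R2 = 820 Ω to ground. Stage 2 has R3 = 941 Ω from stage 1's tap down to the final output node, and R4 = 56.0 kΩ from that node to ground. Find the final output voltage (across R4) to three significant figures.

V_out ≈ 0.301 V

Stage 2 presents R3+R4 = 56940 Ω as a load on stage 1's tap.
Stage 1's lower leg becomes R2‖(R3+R4) = 808.4 Ω, so V_mid = 11.1 × 808.4/29310 = 0.3062 V.
Stage 2 is itself unloaded: V_out = V_mid × R4/(R3+R4) = 0.3062 × 56000/56940 = 0.301 V.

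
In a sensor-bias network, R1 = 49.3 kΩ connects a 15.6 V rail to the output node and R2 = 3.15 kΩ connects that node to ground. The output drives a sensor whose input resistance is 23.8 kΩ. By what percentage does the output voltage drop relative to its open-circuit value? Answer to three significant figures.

11.1 %

Unloaded V = 15.6 × 3.15/52.45 = 0.93689 V.
Loaded: R2‖R_L = 2.782 kΩ, giving V = 15.6 × 2.782/52.08 = 0.83323 V.
Drop = (0.93689 − 0.83323) / 0.93689 = 11.1 %.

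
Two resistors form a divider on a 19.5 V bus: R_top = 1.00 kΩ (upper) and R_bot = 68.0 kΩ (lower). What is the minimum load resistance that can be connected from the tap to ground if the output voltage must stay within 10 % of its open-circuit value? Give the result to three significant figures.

Output resistance R_th = R_top‖R_bot = (1000 × 68000)/69000 = 985.5 Ω.
The fractional drop is R_th/(R_th + R_L); requiring this ≤ 0.100 gives R_L ≥ R_th(1/0.100 − 1) = 985.5 × 9.000 = 8.87 kΩ.

R_L(min) ≈ 8.87 kΩ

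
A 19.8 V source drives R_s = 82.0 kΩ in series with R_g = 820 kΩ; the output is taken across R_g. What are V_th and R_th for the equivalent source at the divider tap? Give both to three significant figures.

V_th is the open-circuit tap voltage: 19.8 × 820/(82.0 + 820) = 18.0 V.
With the supply zeroed, R_s and R_g appear in parallel from the tap: R_th = R_s‖R_g = (82.0 × 820)/902.0 = 74.5 kΩ.

V_th = 18.0 V, R_th = 74.5 kΩ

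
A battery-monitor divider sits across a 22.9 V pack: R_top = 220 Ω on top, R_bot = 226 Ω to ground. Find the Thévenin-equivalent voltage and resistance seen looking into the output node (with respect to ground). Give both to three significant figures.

V_th = 11.6 V, R_th = 111 Ω

V_th is the open-circuit tap voltage: 22.9 × 226/(220 + 226) = 11.6 V.
With the supply zeroed, R_top and R_bot appear in parallel from the tap: R_th = R_top‖R_bot = (220 × 226)/446.0 = 111 Ω.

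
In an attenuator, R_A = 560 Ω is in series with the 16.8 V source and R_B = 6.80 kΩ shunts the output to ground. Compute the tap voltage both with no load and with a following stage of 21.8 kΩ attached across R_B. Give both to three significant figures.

Unloaded: 15.5 V; loaded: 15.2 V

Open-circuit: V = 16.8 × 6800/(560 + 6800) = 15.5 V.
With the load, R_B becomes R_B‖R_L = 5183 Ω, so V = 16.8 × 5183/5743 = 15.2 V.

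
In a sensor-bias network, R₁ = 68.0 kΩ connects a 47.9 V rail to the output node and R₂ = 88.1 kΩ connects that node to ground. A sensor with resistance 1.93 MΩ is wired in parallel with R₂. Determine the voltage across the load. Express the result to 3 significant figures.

V_out ≈ 26.5 V

The load sits in parallel with R₂: R₂‖R_L = (88.1 × 1930) / (88.1 + 1930) = 84.25 kΩ.
V_out = 47.9 × 84.25 / (68.0 + 84.25) = 47.9 × 84.25/152.3 = 26.5 V.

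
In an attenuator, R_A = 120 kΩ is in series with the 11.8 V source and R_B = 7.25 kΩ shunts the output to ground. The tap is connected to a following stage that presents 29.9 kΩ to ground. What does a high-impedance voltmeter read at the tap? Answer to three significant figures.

The load sits in parallel with R_B: R_B‖R_L = (7.25 × 29.9) / (7.25 + 29.9) = 5.835 kΩ.
V_out = 11.8 × 5.835 / (120 + 5.835) = 11.8 × 5.835/125.8 = 0.547 V.
(Unloaded it would have been 0.672 V.)

V_out ≈ 0.547 V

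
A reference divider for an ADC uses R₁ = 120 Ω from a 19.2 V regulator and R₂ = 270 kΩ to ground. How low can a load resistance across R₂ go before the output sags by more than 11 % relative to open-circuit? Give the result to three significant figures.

R_L(min) ≈ 970 Ω

Output resistance R_th = R₁‖R₂ = (120 × 270000)/270100 = 119.9 Ω.
The fractional drop is R_th/(R_th + R_L); requiring this ≤ 0.110 gives R_L ≥ R_th(1/0.110 − 1) = 119.9 × 8.091 = 970 Ω.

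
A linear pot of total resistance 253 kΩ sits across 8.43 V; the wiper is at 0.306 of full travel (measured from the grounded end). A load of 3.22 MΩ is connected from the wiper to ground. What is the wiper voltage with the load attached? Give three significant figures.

The wiper splits the pot into (1−α)R = 175.6 kΩ above and αR = 77.42 kΩ below.
Lower section ‖ load = 75.60 kΩ.
V_wiper = 8.43 × 75.60/(175.6 + 75.60) = 2.54 V.

V ≈ 2.54 V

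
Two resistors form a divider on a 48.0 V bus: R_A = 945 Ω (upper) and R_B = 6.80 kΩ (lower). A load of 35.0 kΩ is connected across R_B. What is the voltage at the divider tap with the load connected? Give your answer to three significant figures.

V_out ≈ 41.2 V

The load sits in parallel with R_B: R_B‖R_L = (6800 × 35000) / (6800 + 35000) = 5694 Ω.
V_out = 48.0 × 5694 / (945 + 5694) = 48.0 × 5694/6639 = 41.2 V.
(Unloaded it would have been 42.1 V.)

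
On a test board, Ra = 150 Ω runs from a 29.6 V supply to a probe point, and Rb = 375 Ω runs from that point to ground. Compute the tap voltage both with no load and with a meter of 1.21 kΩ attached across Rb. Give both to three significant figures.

Open-circuit: V = 29.6 × 375/(150 + 375) = 21.1 V.
With the load, Rb becomes Rb‖R_L = 286.3 Ω, so V = 29.6 × 286.3/436.3 = 19.4 V.

Unloaded: 21.1 V; loaded: 19.4 V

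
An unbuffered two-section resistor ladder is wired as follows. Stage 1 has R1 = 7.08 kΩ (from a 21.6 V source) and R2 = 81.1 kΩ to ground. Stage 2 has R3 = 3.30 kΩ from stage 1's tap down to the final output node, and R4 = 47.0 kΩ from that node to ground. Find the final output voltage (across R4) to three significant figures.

V_out ≈ 16.4 V

Stage 2 presents R3+R4 = 50.30 kΩ as a load on stage 1's tap.
Stage 1's lower leg becomes R2‖(R3+R4) = 31.05 kΩ, so V_mid = 21.6 × 31.05/38.13 = 17.59 V.
Stage 2 is itself unloaded: V_out = V_mid × R4/(R3+R4) = 17.59 × 47.0/50.30 = 16.4 V.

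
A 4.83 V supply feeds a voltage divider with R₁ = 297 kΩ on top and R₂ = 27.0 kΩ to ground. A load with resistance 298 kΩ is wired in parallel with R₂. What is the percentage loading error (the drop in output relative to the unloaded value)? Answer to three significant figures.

The divider's output (Thévenin) resistance is R₁‖R₂ = 24.75 kΩ.
Fractional drop under load = R_th/(R_th + R_L) = 24.75 / (24.75 + 298) = 0.07668.
So the output falls by 7.67 %.

7.67 %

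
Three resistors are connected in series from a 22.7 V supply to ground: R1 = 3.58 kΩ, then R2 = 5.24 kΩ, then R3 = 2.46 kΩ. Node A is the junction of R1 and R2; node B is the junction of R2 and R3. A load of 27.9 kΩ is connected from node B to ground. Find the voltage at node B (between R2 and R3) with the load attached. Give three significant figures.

At node B, R3 is in parallel with the load: R3‖R_L = 2.261 kΩ.
Below node A the resistance is R2 + (R3‖R_L) = 7.501 kΩ, so V_A = 22.7 × 7.501/11.08 = 15.37 V.
Then V_B = V_A × (R3‖R_L)/(R2 + R3‖R_L) = 15.37 × 2.261/7.501 = 4.63 V.

V ≈ 4.63 V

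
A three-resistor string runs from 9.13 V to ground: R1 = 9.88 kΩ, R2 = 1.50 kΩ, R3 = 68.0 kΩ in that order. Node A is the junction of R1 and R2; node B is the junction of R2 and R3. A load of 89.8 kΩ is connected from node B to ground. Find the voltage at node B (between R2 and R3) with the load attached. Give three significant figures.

At node B, R3 is in parallel with the load: R3‖R_L = 38.70 kΩ.
Below node A the resistance is R2 + (R3‖R_L) = 40.20 kΩ, so V_A = 9.13 × 40.20/50.08 = 7.329 V.
Then V_B = V_A × (R3‖R_L)/(R2 + R3‖R_L) = 7.329 × 38.70/40.20 = 7.06 V.

V ≈ 7.06 V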